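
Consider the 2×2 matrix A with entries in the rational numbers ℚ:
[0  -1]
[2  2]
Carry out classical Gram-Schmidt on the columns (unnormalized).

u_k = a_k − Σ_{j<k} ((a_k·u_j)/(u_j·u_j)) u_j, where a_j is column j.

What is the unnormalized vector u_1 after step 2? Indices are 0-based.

u_1 = (-1, 0)

Step 1: u_0 = a_0 = (0, 2).
Step 2: u_1 = a_1 − (1)·u_0 = (-1, 0).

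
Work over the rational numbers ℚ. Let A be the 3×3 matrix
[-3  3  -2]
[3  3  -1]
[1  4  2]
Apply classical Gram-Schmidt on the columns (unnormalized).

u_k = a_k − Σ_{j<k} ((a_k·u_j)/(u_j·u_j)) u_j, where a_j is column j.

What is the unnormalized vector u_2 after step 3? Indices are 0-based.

u_2 = (-69/70, -23/14, 69/35)

Step 1: u_0 = a_0 = (-3, 3, 1).
Step 2: u_1 = a_1 − (4/19)·u_0 = (69/19, 45/19, 72/19).
Step 3: u_2 = a_2 − (5/19)·u_0 − (-13/210)·u_1 = (-69/70, -23/14, 69/35).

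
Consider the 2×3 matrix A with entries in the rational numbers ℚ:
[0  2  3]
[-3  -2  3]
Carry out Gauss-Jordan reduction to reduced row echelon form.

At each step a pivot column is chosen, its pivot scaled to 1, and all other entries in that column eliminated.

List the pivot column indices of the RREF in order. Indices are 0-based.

pivot columns: 0, 1

step 1: exchange rows 0,1
step 1: normalize row 0 (÷-3) = (1, 2/3, -1)
step 2: normalize row 1 (÷2) = (0, 1, 3/2)
  row 0: subtract 2/3×row1 = (1, 0, -2)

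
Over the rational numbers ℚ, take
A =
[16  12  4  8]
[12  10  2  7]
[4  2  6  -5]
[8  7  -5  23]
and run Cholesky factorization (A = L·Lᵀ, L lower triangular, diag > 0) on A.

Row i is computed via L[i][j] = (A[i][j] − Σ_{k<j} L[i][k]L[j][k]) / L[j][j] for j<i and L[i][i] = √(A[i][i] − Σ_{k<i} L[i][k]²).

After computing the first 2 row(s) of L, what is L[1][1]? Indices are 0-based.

Step 1: L[0][0] = √(16) = 4.
  L[1][0] = (12) / L[0][0] = 3.
Step 2: L[1][1] = √(1) = 1.

L[1][1] = 1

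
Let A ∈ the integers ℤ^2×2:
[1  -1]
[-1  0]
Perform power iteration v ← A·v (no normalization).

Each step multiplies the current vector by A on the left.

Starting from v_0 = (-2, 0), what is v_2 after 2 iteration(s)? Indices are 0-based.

v_2 = (-4, 2)

v_0 = (-2, 0).
v_1 = A·v_0 = (-2, 2).
v_2 = A·v_1 = (-4, 2).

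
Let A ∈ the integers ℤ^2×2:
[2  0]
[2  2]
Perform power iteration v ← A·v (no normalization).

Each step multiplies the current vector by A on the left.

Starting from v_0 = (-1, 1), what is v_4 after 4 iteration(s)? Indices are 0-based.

v_4 = (-16, -48)

v_0 = (-1, 1).
v_1 = A·v_0 = (-2, 0).
v_2 = A·v_1 = (-4, -4).
v_3 = A·v_2 = (-8, -16).
v_4 = A·v_3 = (-16, -48).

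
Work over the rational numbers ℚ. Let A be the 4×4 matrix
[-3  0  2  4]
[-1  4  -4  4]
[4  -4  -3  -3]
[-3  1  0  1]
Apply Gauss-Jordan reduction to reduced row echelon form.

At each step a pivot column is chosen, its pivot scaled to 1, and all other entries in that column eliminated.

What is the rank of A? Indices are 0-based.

pivot(0,0)=-3: scale R0 → (1, 0, -2/3, -4/3)
  clear (1,0): R1 −= (-1)R0 → (0, 4, -14/3, 8/3)
  clear (2,0): R2 −= (4)R0 → (0, -4, -1/3, 7/3)
  clear (3,0): R3 −= (-3)R0 → (0, 1, -2, -3)
pivot(1,1)=4: scale R1 → (0, 1, -7/6, 2/3)
  clear (2,1): R2 −= (-4)R1 → (0, 0, -5, 5)
  clear (3,1): R3 −= (1)R1 → (0, 0, -5/6, -11/3)
pivot(2,2)=-5: scale R2 → (0, 0, 1, -1)
  clear (0,2): R0 −= (-2/3)R2 → (1, 0, 0, -2)
  clear (1,2): R1 −= (-7/6)R2 → (0, 1, 0, -1/2)
  clear (3,2): R3 −= (-5/6)R2 → (0, 0, 0, -9/2)
pivot(3,3)=-9/2: scale R3 → (0, 0, 0, 1)
  clear (0,3): R0 −= (-2)R3 → (1, 0, 0, 0)
  clear (1,3): R1 −= (-1/2)R3 → (0, 1, 0, 0)
  clear (2,3): R2 −= (-1)R3 → (0, 0, 1, 0)

rank = 4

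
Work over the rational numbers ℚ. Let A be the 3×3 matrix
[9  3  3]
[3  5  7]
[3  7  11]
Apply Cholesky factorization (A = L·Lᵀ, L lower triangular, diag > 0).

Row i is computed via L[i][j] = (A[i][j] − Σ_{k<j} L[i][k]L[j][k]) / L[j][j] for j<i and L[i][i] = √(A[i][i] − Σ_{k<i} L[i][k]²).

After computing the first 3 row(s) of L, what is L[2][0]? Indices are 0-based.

Step 1: L[0][0] = √(9) = 3.
  L[1][0] = (3) / L[0][0] = 1.
Step 2: L[1][1] = √(4) = 2.
  L[2][0] = (3) / L[0][0] = 1.
  L[2][1] = (6) / L[1][1] = 3.
Step 3: L[2][2] = √(1) = 1.

L[2][0] = 1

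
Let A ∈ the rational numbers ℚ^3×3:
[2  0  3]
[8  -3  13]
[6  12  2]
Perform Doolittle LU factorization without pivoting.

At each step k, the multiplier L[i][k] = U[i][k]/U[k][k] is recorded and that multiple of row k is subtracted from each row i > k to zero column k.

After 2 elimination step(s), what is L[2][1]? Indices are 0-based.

[col 0] pivot 2
  R1 -= 4*R0 → (0, -3, 1)  (L[1][0] := 4)
  R2 -= 3*R0 → (0, 12, -7)  (L[2][0] := 3)
[col 1] pivot -3
  R2 -= -4*R1 → (0, 0, -3)  (L[2][1] := -4)

L[2][1] = -4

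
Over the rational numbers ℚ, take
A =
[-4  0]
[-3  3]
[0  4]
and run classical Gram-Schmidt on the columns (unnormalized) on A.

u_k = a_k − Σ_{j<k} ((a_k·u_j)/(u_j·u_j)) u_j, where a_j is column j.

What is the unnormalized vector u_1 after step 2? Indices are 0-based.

u_1 = (-36/25, 48/25, 4)

Step 1: u_0 = a_0 = (-4, -3, 0).
Step 2: u_1 = a_1 − (-9/25)·u_0 = (-36/25, 48/25, 4).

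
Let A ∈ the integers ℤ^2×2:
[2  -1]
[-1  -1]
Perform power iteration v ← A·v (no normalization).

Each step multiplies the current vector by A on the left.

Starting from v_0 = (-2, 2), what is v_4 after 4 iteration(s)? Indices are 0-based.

v_4 = (-66, 24)

v_0 = (-2, 2).
v_1 = A·v_0 = (-6, 0).
v_2 = A·v_1 = (-12, 6).
v_3 = A·v_2 = (-30, 6).
v_4 = A·v_3 = (-66, 24).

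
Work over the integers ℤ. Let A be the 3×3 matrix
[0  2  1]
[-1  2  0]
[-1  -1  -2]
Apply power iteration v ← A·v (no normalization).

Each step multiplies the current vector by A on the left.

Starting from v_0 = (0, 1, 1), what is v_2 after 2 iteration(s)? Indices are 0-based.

v_0 = (0, 1, 1).
v_1 = A·v_0 = (3, 2, -3).
v_2 = A·v_1 = (1, 1, 1).

v_2 = (1, 1, 1)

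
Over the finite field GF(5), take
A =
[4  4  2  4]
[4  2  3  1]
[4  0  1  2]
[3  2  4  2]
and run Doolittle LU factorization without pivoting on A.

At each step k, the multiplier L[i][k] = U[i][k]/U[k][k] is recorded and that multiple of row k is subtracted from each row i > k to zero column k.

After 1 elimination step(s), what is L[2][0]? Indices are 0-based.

L[2][0] = 1

[col 0] pivot 4
  R1 -= 1*R0 → (0, 3, 1, 2)  (L[1][0] := 1)
  R2 -= 1*R0 → (0, 1, 4, 3)  (L[2][0] := 1)
  R3 -= 2*R0 → (0, 4, 0, 4)  (L[3][0] := 2)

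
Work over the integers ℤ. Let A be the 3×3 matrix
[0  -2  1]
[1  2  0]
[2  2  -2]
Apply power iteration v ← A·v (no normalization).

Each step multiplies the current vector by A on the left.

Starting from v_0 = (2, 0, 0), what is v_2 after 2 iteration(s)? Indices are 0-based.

v_0 = (2, 0, 0).
v_1 = A·v_0 = (0, 2, 4).
v_2 = A·v_1 = (0, 4, -4).

v_2 = (0, 4, -4)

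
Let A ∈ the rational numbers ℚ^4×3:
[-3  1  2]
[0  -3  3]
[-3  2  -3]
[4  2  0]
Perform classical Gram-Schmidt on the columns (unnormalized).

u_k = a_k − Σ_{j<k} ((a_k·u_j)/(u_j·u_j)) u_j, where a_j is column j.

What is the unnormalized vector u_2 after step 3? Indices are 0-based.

u_2 = (1784/611, 516/611, -64/47, 714/611)

Step 1: u_0 = a_0 = (-3, 0, -3, 4).
Step 2: u_1 = a_1 − (-1/34)·u_0 = (31/34, -3, 65/34, 36/17).
Step 3: u_2 = a_2 − (3/34)·u_0 − (-439/611)·u_1 = (1784/611, 516/611, -64/47, 714/611).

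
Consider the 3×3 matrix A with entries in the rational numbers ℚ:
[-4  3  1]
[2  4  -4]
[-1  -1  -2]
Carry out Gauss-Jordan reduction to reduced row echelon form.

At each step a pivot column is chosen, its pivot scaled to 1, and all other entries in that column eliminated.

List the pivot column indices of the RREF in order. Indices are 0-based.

pivot columns: 0, 1, 2

pivot(0,0)=-4: scale R0 → (1, -3/4, -1/4)
  clear (1,0): R1 −= (2)R0 → (0, 11/2, -7/2)
  clear (2,0): R2 −= (-1)R0 → (0, -7/4, -9/4)
pivot(1,1)=11/2: scale R1 → (0, 1, -7/11)
  clear (0,1): R0 −= (-3/4)R1 → (1, 0, -8/11)
  clear (2,1): R2 −= (-7/4)R1 → (0, 0, -37/11)
pivot(2,2)=-37/11: scale R2 → (0, 0, 1)
  clear (0,2): R0 −= (-8/11)R2 → (1, 0, 0)
  clear (1,2): R1 −= (-7/11)R2 → (0, 1, 0)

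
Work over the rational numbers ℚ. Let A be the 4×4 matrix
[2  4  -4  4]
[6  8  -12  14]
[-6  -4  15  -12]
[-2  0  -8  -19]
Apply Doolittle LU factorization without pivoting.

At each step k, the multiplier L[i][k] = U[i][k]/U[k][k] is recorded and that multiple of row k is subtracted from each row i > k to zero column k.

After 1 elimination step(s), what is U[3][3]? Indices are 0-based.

k=0: U[0][0]=2
  eliminate (1,0): mult=3, new row 1: (0, -4, 0, 2); set L[1][0]=3
  eliminate (2,0): mult=-3, new row 2: (0, 8, 3, 0); set L[2][0]=-3
  eliminate (3,0): mult=-1, new row 3: (0, 4, -12, -15); set L[3][0]=-1

U[3][3] = -15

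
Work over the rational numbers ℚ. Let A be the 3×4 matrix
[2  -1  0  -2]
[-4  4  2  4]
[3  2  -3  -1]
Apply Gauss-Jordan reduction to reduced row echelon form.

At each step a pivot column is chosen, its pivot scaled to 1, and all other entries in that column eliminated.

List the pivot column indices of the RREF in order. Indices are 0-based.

pivot columns: 0, 1, 2

pivot(0,0)=2: scale R0 → (1, -1/2, 0, -1)
  clear (1,0): R1 −= (-4)R0 → (0, 2, 2, 0)
  clear (2,0): R2 −= (3)R0 → (0, 7/2, -3, 2)
pivot(1,1)=2: scale R1 → (0, 1, 1, 0)
  clear (0,1): R0 −= (-1/2)R1 → (1, 0, 1/2, -1)
  clear (2,1): R2 −= (7/2)R1 → (0, 0, -13/2, 2)
pivot(2,2)=-13/2: scale R2 → (0, 0, 1, -4/13)
  clear (0,2): R0 −= (1/2)R2 → (1, 0, 0, -11/13)
  clear (1,2): R1 −= (1)R2 → (0, 1, 0, 4/13)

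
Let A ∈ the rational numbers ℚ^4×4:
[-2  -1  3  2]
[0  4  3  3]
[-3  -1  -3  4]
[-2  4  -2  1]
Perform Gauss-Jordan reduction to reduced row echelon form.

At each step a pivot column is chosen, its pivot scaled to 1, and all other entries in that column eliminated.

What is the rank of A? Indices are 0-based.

rank = 4

[1] R0 /= -2  ⇒  (1, 1/2, -3/2, -1)
     R2 -= -3·R0  ⇒  (0, 1/2, -15/2, 1)
     R3 -= -2·R0  ⇒  (0, 5, -5, -1)
[2] R1 /= 4  ⇒  (0, 1, 3/4, 3/4)
     R0 -= 1/2·R1  ⇒  (1, 0, -15/8, -11/8)
     R2 -= 1/2·R1  ⇒  (0, 0, -63/8, 5/8)
     R3 -= 5·R1  ⇒  (0, 0, -35/4, -19/4)
[3] R2 /= -63/8  ⇒  (0, 0, 1, -5/63)
     R0 -= -15/8·R2  ⇒  (1, 0, 0, -32/21)
     R1 -= 3/4·R2  ⇒  (0, 1, 0, 17/21)
     R3 -= -35/4·R2  ⇒  (0, 0, 0, -49/9)
[4] R3 /= -49/9  ⇒  (0, 0, 0, 1)
     R0 -= -32/21·R3  ⇒  (1, 0, 0, 0)
     R1 -= 17/21·R3  ⇒  (0, 1, 0, 0)
     R2 -= -5/63·R3  ⇒  (0, 0, 1, 0)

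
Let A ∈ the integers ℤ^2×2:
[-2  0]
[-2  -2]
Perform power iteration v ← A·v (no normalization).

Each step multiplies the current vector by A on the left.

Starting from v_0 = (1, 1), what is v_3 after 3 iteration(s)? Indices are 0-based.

v_0 = (1, 1).
v_1 = A·v_0 = (-2, -4).
v_2 = A·v_1 = (4, 12).
v_3 = A·v_2 = (-8, -32).

v_3 = (-8, -32)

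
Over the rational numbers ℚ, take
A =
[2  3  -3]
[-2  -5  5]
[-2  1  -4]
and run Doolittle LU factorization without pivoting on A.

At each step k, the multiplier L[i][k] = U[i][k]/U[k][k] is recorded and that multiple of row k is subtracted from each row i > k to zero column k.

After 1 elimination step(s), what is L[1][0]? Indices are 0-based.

L[1][0] = -1

Step 1: pivot at (0,0) is 2.
  row1 ← row1 − (-1)·row0  ⇒  L[1][0]=-1, U row1=(0, -2, 2)
  row2 ← row2 − (-1)·row0  ⇒  L[2][0]=-1, U row2=(0, 4, -7)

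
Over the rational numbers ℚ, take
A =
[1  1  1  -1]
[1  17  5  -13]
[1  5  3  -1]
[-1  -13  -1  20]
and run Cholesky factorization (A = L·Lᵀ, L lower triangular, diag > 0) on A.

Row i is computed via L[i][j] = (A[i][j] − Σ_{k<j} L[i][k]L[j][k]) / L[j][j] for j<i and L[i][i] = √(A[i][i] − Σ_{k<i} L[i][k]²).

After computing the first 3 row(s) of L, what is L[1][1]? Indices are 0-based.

L[1][1] = 4

Step 1: L[0][0] = √(1) = 1.
  L[1][0] = (1) / L[0][0] = 1.
Step 2: L[1][1] = √(16) = 4.
  L[2][0] = (1) / L[0][0] = 1.
  L[2][1] = (4) / L[1][1] = 1.
Step 3: L[2][2] = √(1) = 1.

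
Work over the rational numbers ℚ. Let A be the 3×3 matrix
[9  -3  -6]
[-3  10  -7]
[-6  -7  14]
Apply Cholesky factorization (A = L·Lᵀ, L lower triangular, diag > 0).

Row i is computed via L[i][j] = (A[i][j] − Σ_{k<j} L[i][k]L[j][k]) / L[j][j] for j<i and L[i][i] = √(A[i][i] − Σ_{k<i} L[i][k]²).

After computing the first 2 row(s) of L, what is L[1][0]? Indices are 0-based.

L[1][0] = -1

Step 1: L[0][0] = √(9) = 3.
  L[1][0] = (-3) / L[0][0] = -1.
Step 2: L[1][1] = √(9) = 3.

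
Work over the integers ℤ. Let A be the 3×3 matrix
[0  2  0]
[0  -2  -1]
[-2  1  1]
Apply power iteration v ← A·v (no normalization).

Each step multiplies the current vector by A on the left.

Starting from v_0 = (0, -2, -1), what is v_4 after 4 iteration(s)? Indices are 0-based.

v_4 = (8, 9, 15)

v_0 = (0, -2, -1).
v_1 = A·v_0 = (-4, 5, -3).
v_2 = A·v_1 = (10, -7, 10).
v_3 = A·v_2 = (-14, 4, -17).
v_4 = A·v_3 = (8, 9, 15).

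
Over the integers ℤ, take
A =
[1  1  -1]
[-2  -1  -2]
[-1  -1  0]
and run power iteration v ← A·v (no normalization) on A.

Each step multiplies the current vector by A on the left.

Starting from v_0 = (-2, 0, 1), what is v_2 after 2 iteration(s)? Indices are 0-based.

v_0 = (-2, 0, 1).
v_1 = A·v_0 = (-3, 2, 2).
v_2 = A·v_1 = (-3, 0, 1).

v_2 = (-3, 0, 1)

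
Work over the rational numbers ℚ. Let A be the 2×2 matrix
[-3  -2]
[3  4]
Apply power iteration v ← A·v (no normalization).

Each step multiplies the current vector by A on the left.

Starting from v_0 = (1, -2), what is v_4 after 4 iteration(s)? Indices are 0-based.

v_4 = (55, -149)

v_0 = (1, -2).
v_1 = A·v_0 = (1, -5).
v_2 = A·v_1 = (7, -17).
v_3 = A·v_2 = (13, -47).
v_4 = A·v_3 = (55, -149).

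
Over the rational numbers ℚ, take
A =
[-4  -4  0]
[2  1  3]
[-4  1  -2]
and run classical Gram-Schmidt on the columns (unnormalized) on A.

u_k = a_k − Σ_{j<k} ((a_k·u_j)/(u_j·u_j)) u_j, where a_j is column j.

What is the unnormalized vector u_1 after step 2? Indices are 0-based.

Step 1: u_0 = a_0 = (-4, 2, -4).
Step 2: u_1 = a_1 − (7/18)·u_0 = (-22/9, 2/9, 23/9).

u_1 = (-22/9, 2/9, 23/9)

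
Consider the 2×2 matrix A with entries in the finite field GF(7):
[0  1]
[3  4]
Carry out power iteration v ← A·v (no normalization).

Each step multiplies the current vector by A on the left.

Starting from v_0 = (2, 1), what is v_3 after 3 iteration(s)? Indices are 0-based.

v_0 = (2, 1).
v_1 = A·v_0 = (1, 3).
v_2 = A·v_1 = (3, 1).
v_3 = A·v_2 = (1, 6).

v_3 = (1, 6)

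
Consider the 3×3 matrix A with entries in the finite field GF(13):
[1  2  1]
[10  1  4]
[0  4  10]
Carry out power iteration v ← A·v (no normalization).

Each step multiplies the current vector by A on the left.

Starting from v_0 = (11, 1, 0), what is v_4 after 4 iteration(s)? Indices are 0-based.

v_0 = (11, 1, 0).
v_1 = A·v_0 = (0, 7, 4).
v_2 = A·v_1 = (5, 10, 3).
v_3 = A·v_2 = (2, 7, 5).
v_4 = A·v_3 = (8, 8, 0).

v_4 = (8, 8, 0)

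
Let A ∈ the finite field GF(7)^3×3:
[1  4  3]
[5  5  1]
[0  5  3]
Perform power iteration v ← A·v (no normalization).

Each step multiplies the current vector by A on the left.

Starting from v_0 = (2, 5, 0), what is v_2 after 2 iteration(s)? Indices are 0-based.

v_2 = (6, 2, 5)

v_0 = (2, 5, 0).
v_1 = A·v_0 = (1, 0, 4).
v_2 = A·v_1 = (6, 2, 5).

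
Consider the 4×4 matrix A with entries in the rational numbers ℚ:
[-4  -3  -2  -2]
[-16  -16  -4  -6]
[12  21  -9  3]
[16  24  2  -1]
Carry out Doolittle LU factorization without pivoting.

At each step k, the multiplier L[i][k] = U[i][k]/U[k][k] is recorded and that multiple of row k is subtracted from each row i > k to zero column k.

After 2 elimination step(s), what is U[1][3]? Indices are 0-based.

U[1][3] = 2

[col 0] pivot -4
  R1 -= 4*R0 → (0, -4, 4, 2)  (L[1][0] := 4)
  R2 -= -3*R0 → (0, 12, -15, -3)  (L[2][0] := -3)
  R3 -= -4*R0 → (0, 12, -6, -9)  (L[3][0] := -4)
[col 1] pivot -4
  R2 -= -3*R1 → (0, 0, -3, 3)  (L[2][1] := -3)
  R3 -= -3*R1 → (0, 0, 6, -3)  (L[3][1] := -3)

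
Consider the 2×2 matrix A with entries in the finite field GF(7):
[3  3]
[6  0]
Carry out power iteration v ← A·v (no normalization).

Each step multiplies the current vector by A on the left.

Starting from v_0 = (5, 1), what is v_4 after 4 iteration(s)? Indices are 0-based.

v_0 = (5, 1).
v_1 = A·v_0 = (4, 2).
v_2 = A·v_1 = (4, 3).
v_3 = A·v_2 = (0, 3).
v_4 = A·v_3 = (2, 0).

v_4 = (2, 0)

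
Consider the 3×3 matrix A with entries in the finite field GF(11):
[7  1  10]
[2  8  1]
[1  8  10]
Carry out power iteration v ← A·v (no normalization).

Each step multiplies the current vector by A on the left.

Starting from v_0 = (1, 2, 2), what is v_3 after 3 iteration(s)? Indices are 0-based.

v_0 = (1, 2, 2).
v_1 = A·v_0 = (7, 9, 4).
v_2 = A·v_1 = (10, 2, 9).
v_3 = A·v_2 = (8, 1, 6).

v_3 = (8, 1, 6)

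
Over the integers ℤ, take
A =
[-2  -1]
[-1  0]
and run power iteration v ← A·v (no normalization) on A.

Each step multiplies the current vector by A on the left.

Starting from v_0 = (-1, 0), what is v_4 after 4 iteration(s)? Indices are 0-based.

v_4 = (-29, -12)

v_0 = (-1, 0).
v_1 = A·v_0 = (2, 1).
v_2 = A·v_1 = (-5, -2).
v_3 = A·v_2 = (12, 5).
v_4 = A·v_3 = (-29, -12).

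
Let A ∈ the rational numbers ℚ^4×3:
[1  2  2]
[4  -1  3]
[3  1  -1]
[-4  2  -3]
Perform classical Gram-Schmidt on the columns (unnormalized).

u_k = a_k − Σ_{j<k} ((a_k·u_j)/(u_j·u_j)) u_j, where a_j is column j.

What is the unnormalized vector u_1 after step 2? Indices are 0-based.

Step 1: u_0 = a_0 = (1, 4, 3, -4).
Step 2: u_1 = a_1 − (-1/6)·u_0 = (13/6, -1/3, 3/2, 4/3).

u_1 = (13/6, -1/3, 3/2, 4/3)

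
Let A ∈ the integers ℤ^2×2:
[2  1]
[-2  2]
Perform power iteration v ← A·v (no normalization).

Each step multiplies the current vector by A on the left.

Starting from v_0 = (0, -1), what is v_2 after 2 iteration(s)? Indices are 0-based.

v_2 = (-4, -2)

v_0 = (0, -1).
v_1 = A·v_0 = (-1, -2).
v_2 = A·v_1 = (-4, -2).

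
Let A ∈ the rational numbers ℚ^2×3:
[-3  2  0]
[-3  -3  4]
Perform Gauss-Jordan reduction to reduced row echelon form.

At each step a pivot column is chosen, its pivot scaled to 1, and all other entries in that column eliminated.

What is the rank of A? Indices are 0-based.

step 1: normalize row 0 (÷-3) = (1, -2/3, 0)
  row 1: subtract -3×row0 = (0, -5, 4)
step 2: normalize row 1 (÷-5) = (0, 1, -4/5)
  row 0: subtract -2/3×row1 = (1, 0, -8/15)

rank = 2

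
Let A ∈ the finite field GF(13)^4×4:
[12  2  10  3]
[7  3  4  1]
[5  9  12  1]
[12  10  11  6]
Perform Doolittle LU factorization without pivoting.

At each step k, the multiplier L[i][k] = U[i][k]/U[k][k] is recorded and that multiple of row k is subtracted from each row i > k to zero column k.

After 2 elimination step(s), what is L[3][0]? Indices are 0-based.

Step 1: pivot at (0,0) is 12.
  row1 ← row1 − (6)·row0  ⇒  L[1][0]=6, U row1=(0, 4, 9, 9)
  row2 ← row2 − (8)·row0  ⇒  L[2][0]=8, U row2=(0, 6, 10, 3)
  row3 ← row3 − (1)·row0  ⇒  L[3][0]=1, U row3=(0, 8, 1, 3)
Step 2: pivot at (1,1) is 4.
  row2 ← row2 − (8)·row1  ⇒  L[2][1]=8, U row2=(0, 0, 3, 9)
  row3 ← row3 − (2)·row1  ⇒  L[3][1]=2, U row3=(0, 0, 9, 11)

L[3][0] = 1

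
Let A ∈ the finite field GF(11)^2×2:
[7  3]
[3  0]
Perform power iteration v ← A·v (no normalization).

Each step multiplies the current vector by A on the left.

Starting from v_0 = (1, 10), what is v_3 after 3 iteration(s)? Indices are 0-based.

v_0 = (1, 10).
v_1 = A·v_0 = (4, 3).
v_2 = A·v_1 = (4, 1).
v_3 = A·v_2 = (9, 1).

v_3 = (9, 1)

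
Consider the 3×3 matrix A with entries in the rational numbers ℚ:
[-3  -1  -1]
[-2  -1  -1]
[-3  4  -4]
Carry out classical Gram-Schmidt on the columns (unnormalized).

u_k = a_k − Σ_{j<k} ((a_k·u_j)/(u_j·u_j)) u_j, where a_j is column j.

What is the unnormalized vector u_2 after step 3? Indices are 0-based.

u_2 = (88/347, -120/347, -8/347)

Step 1: u_0 = a_0 = (-3, -2, -3).
Step 2: u_1 = a_1 − (-7/22)·u_0 = (-43/22, -18/11, 67/22).
Step 3: u_2 = a_2 − (17/22)·u_0 − (-189/347)·u_1 = (88/347, -120/347, -8/347).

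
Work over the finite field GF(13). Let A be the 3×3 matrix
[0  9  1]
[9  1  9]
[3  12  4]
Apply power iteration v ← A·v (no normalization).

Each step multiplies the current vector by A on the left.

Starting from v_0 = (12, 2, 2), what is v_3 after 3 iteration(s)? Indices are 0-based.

v_3 = (8, 8, 7)

v_0 = (12, 2, 2).
v_1 = A·v_0 = (7, 11, 3).
v_2 = A·v_1 = (11, 10, 9).
v_3 = A·v_2 = (8, 8, 7).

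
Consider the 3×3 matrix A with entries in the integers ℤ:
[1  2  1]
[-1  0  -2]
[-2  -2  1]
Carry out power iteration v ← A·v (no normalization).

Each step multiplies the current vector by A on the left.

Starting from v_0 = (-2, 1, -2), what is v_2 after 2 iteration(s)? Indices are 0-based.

v_2 = (10, 2, -8)

v_0 = (-2, 1, -2).
v_1 = A·v_0 = (-2, 6, 0).
v_2 = A·v_1 = (10, 2, -8).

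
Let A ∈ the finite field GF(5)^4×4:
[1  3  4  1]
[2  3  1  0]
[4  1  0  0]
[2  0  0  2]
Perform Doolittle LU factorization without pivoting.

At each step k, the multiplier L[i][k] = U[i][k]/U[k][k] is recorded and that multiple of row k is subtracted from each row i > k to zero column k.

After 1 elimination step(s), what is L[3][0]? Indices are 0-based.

k=0: U[0][0]=1
  eliminate (1,0): mult=2, new row 1: (0, 2, 3, 3); set L[1][0]=2
  eliminate (2,0): mult=4, new row 2: (0, 4, 4, 1); set L[2][0]=4
  eliminate (3,0): mult=2, new row 3: (0, 4, 2, 0); set L[3][0]=2

L[3][0] = 2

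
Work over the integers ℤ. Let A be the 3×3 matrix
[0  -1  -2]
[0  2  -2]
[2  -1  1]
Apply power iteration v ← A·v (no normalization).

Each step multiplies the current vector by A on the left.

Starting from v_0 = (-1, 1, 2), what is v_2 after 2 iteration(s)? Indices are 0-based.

v_2 = (4, -2, -9)

v_0 = (-1, 1, 2).
v_1 = A·v_0 = (-5, -2, -1).
v_2 = A·v_1 = (4, -2, -9).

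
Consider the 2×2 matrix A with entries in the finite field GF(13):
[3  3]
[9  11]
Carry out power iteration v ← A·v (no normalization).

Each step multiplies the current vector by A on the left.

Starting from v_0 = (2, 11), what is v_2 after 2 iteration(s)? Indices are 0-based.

v_0 = (2, 11).
v_1 = A·v_0 = (0, 9).
v_2 = A·v_1 = (1, 8).

v_2 = (1, 8)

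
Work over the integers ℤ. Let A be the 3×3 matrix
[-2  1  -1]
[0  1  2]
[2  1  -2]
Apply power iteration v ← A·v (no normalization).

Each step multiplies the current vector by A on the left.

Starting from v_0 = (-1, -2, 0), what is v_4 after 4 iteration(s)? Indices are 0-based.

v_4 = (60, -34, -2)

v_0 = (-1, -2, 0).
v_1 = A·v_0 = (0, -2, -4).
v_2 = A·v_1 = (2, -10, 6).
v_3 = A·v_2 = (-20, 2, -18).
v_4 = A·v_3 = (60, -34, -2).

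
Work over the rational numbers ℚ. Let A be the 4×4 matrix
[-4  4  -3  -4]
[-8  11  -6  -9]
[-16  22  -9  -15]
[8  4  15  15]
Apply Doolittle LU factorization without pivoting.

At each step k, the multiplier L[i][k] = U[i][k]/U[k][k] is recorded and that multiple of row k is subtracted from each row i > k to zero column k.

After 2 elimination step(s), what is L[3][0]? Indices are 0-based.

Step 1: pivot at (0,0) is -4.
  row1 ← row1 − (2)·row0  ⇒  L[1][0]=2, U row1=(0, 3, 0, -1)
  row2 ← row2 − (4)·row0  ⇒  L[2][0]=4, U row2=(0, 6, 3, 1)
  row3 ← row3 − (-2)·row0  ⇒  L[3][0]=-2, U row3=(0, 12, 9, 7)
Step 2: pivot at (1,1) is 3.
  row2 ← row2 − (2)·row1  ⇒  L[2][1]=2, U row2=(0, 0, 3, 3)
  row3 ← row3 − (4)·row1  ⇒  L[3][1]=4, U row3=(0, 0, 9, 11)

L[3][0] = -2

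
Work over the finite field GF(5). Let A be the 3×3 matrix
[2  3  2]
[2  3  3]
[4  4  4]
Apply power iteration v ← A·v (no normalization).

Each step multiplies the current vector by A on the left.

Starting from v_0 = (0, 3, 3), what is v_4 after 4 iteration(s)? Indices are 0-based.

v_4 = (2, 1, 2)

v_0 = (0, 3, 3).
v_1 = A·v_0 = (0, 3, 4).
v_2 = A·v_1 = (2, 1, 3).
v_3 = A·v_2 = (3, 1, 4).
v_4 = A·v_3 = (2, 1, 2).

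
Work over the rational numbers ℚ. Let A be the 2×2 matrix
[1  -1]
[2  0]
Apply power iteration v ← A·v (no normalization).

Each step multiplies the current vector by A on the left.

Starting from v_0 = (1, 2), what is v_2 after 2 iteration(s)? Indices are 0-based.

v_0 = (1, 2).
v_1 = A·v_0 = (-1, 2).
v_2 = A·v_1 = (-3, -2).

v_2 = (-3, -2)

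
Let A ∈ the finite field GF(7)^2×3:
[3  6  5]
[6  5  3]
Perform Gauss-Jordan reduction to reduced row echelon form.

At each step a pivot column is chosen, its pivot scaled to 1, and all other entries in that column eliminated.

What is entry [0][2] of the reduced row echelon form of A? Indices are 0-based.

pivot(0,0)=3: scale R0 → (1, 2, 4)
  clear (1,0): R1 −= (6)R0 → (0, 0, 0)
col 1: no nonzero at/below row 1; advance.
col 2: no nonzero at/below row 1; advance.

M[0][2] = 4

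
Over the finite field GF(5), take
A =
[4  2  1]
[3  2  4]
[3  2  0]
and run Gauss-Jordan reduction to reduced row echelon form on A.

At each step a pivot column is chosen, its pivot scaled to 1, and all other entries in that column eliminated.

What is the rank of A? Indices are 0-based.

rank = 3

[1] R0 /= 4  ⇒  (1, 3, 4)
     R1 -= 3·R0  ⇒  (0, 3, 2)
     R2 -= 3·R0  ⇒  (0, 3, 3)
[2] R1 /= 3  ⇒  (0, 1, 4)
     R0 -= 3·R1  ⇒  (1, 0, 2)
     R2 -= 3·R1  ⇒  (0, 0, 1)
[3] R2 /= 1  ⇒  (0, 0, 1)
     R0 -= 2·R2  ⇒  (1, 0, 0)
     R1 -= 4·R2  ⇒  (0, 1, 0)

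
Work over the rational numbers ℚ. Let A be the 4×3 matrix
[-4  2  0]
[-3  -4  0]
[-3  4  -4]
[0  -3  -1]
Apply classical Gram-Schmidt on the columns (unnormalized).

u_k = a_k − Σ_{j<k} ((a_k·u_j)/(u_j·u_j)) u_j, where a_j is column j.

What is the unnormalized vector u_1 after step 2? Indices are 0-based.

Step 1: u_0 = a_0 = (-4, -3, -3, 0).
Step 2: u_1 = a_1 − (-4/17)·u_0 = (18/17, -80/17, 56/17, -3).

u_1 = (18/17, -80/17, 56/17, -3)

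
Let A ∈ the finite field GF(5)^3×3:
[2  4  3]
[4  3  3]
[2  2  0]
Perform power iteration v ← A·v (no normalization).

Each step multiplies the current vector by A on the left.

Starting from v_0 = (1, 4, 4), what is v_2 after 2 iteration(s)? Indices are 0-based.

v_0 = (1, 4, 4).
v_1 = A·v_0 = (0, 3, 0).
v_2 = A·v_1 = (2, 4, 1).

v_2 = (2, 4, 1)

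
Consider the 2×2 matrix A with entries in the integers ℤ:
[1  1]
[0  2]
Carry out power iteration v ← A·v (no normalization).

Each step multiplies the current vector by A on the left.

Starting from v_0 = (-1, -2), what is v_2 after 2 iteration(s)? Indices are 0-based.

v_2 = (-7, -8)

v_0 = (-1, -2).
v_1 = A·v_0 = (-3, -4).
v_2 = A·v_1 = (-7, -8).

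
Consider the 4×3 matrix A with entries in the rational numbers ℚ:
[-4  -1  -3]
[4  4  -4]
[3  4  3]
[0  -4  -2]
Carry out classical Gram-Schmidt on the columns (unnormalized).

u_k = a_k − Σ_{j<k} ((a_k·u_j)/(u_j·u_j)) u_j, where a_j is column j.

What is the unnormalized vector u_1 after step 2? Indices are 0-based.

Step 1: u_0 = a_0 = (-4, 4, 3, 0).
Step 2: u_1 = a_1 − (32/41)·u_0 = (87/41, 36/41, 68/41, -4).

u_1 = (87/41, 36/41, 68/41, -4)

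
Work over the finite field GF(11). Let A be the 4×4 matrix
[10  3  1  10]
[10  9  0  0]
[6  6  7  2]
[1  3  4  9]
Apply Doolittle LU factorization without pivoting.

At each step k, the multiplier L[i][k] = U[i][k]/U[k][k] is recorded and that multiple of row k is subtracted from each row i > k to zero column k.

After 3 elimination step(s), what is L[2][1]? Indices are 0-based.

L[2][1] = 4

k=0: U[0][0]=10
  eliminate (1,0): mult=1, new row 1: (0, 6, 10, 1); set L[1][0]=1
  eliminate (2,0): mult=5, new row 2: (0, 2, 2, 7); set L[2][0]=5
  eliminate (3,0): mult=10, new row 3: (0, 6, 5, 8); set L[3][0]=10
k=1: U[1][1]=6
  eliminate (2,1): mult=4, new row 2: (0, 0, 6, 3); set L[2][1]=4
  eliminate (3,1): mult=1, new row 3: (0, 0, 6, 7); set L[3][1]=1
k=2: U[2][2]=6
  eliminate (3,2): mult=1, new row 3: (0, 0, 0, 4); set L[3][2]=1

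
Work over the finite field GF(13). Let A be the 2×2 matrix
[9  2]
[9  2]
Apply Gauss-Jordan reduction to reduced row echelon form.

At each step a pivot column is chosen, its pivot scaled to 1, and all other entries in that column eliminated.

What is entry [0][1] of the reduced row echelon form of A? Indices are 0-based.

M[0][1] = 6

step 1: normalize row 0 (÷9) = (1, 6)
  row 1: subtract 9×row0 = (0, 0)
skip col 1 (zero from row 1)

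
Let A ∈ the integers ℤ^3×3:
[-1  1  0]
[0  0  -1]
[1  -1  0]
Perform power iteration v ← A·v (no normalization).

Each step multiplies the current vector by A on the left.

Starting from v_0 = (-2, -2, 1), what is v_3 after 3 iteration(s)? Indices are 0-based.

v_0 = (-2, -2, 1).
v_1 = A·v_0 = (0, -1, 0).
v_2 = A·v_1 = (-1, 0, 1).
v_3 = A·v_2 = (1, -1, -1).

v_3 = (1, -1, -1)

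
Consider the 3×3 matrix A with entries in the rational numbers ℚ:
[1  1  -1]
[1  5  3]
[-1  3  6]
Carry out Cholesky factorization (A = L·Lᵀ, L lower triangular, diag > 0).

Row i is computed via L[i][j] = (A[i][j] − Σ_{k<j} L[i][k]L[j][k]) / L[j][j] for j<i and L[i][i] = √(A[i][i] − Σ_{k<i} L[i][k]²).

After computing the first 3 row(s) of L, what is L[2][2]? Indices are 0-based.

L[2][2] = 1

Step 1: L[0][0] = √(1) = 1.
  L[1][0] = (1) / L[0][0] = 1.
Step 2: L[1][1] = √(4) = 2.
  L[2][0] = (-1) / L[0][0] = -1.
  L[2][1] = (4) / L[1][1] = 2.
Step 3: L[2][2] = √(1) = 1.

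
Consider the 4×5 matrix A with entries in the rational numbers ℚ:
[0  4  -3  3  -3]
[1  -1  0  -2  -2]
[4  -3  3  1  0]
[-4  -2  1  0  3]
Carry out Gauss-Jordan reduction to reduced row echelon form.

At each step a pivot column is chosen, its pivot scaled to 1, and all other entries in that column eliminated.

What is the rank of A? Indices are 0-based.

pivot(0,0): swap R0↔R1
pivot(0,0)=1: scale R0 → (1, -1, 0, -2, -2)
  clear (2,0): R2 −= (4)R0 → (0, 1, 3, 9, 8)
  clear (3,0): R3 −= (-4)R0 → (0, -6, 1, -8, -5)
pivot(1,1)=4: scale R1 → (0, 1, -3/4, 3/4, -3/4)
  clear (0,1): R0 −= (-1)R1 → (1, 0, -3/4, -5/4, -11/4)
  clear (2,1): R2 −= (1)R1 → (0, 0, 15/4, 33/4, 35/4)
  clear (3,1): R3 −= (-6)R1 → (0, 0, -7/2, -7/2, -19/2)
pivot(2,2)=15/4: scale R2 → (0, 0, 1, 11/5, 7/3)
  clear (0,2): R0 −= (-3/4)R2 → (1, 0, 0, 2/5, -1)
  clear (1,2): R1 −= (-3/4)R2 → (0, 1, 0, 12/5, 1)
  clear (3,2): R3 −= (-7/2)R2 → (0, 0, 0, 21/5, -4/3)
pivot(3,3)=21/5: scale R3 → (0, 0, 0, 1, -20/63)
  clear (0,3): R0 −= (2/5)R3 → (1, 0, 0, 0, -55/63)
  clear (1,3): R1 −= (12/5)R3 → (0, 1, 0, 0, 37/21)
  clear (2,3): R2 −= (11/5)R3 → (0, 0, 1, 0, 191/63)

rank = 4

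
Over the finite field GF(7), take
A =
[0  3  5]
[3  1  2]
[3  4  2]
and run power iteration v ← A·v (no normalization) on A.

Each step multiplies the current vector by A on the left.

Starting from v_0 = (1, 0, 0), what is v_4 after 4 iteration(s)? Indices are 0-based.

v_4 = (0, 0, 1)

v_0 = (1, 0, 0).
v_1 = A·v_0 = (0, 3, 3).
v_2 = A·v_1 = (3, 2, 4).
v_3 = A·v_2 = (5, 5, 4).
v_4 = A·v_3 = (0, 0, 1).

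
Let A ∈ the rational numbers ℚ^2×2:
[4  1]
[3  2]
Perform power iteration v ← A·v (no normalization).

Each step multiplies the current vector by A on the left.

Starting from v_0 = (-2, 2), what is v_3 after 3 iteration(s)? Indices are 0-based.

v_3 = (-126, -122)

v_0 = (-2, 2).
v_1 = A·v_0 = (-6, -2).
v_2 = A·v_1 = (-26, -22).
v_3 = A·v_2 = (-126, -122).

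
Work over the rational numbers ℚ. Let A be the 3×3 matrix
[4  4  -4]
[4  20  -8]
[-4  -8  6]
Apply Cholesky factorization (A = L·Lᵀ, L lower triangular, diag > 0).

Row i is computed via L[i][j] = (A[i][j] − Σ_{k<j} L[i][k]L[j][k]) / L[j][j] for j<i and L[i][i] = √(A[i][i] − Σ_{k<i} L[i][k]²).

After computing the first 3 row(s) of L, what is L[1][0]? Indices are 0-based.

L[1][0] = 2

Step 1: L[0][0] = √(4) = 2.
  L[1][0] = (4) / L[0][0] = 2.
Step 2: L[1][1] = √(16) = 4.
  L[2][0] = (-4) / L[0][0] = -2.
  L[2][1] = (-4) / L[1][1] = -1.
Step 3: L[2][2] = √(1) = 1.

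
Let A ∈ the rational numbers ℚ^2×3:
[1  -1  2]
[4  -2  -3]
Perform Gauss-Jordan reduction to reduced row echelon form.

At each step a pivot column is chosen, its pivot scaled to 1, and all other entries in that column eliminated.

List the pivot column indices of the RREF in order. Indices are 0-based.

pivot columns: 0, 1

pivot(0,0)=1: scale R0 → (1, -1, 2)
  clear (1,0): R1 −= (4)R0 → (0, 2, -11)
pivot(1,1)=2: scale R1 → (0, 1, -11/2)
  clear (0,1): R0 −= (-1)R1 → (1, 0, -7/2)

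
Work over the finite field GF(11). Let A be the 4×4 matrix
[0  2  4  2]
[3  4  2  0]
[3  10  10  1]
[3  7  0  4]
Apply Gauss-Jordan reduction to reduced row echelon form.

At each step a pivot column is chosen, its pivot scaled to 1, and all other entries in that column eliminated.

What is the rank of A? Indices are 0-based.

rank = 3

pivot(0,0): swap R0↔R1
pivot(0,0)=3: scale R0 → (1, 5, 8, 0)
  clear (2,0): R2 −= (3)R0 → (0, 6, 8, 1)
  clear (3,0): R3 −= (3)R0 → (0, 3, 9, 4)
pivot(1,1)=2: scale R1 → (0, 1, 2, 1)
  clear (0,1): R0 −= (5)R1 → (1, 0, 9, 6)
  clear (2,1): R2 −= (6)R1 → (0, 0, 7, 6)
  clear (3,1): R3 −= (3)R1 → (0, 0, 3, 1)
pivot(2,2)=7: scale R2 → (0, 0, 1, 4)
  clear (0,2): R0 −= (9)R2 → (1, 0, 0, 3)
  clear (1,2): R1 −= (2)R2 → (0, 1, 0, 4)
  clear (3,2): R3 −= (3)R2 → (0, 0, 0, 0)
col 3: no nonzero at/below row 3; advance.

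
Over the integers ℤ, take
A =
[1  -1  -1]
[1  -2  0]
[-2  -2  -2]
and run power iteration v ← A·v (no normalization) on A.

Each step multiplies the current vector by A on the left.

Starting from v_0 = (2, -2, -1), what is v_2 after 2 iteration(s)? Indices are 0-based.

v_0 = (2, -2, -1).
v_1 = A·v_0 = (5, 6, 2).
v_2 = A·v_1 = (-3, -7, -26).

v_2 = (-3, -7, -26)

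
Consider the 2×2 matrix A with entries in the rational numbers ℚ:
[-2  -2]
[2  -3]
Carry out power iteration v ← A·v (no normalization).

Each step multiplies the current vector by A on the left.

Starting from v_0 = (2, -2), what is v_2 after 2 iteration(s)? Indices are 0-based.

v_2 = (-20, -30)

v_0 = (2, -2).
v_1 = A·v_0 = (0, 10).
v_2 = A·v_1 = (-20, -30).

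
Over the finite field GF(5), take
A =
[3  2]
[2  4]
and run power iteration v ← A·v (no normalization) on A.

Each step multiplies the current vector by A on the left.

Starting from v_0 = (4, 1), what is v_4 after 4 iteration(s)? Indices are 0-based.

v_4 = (2, 4)

v_0 = (4, 1).
v_1 = A·v_0 = (4, 2).
v_2 = A·v_1 = (1, 1).
v_3 = A·v_2 = (0, 1).
v_4 = A·v_3 = (2, 4).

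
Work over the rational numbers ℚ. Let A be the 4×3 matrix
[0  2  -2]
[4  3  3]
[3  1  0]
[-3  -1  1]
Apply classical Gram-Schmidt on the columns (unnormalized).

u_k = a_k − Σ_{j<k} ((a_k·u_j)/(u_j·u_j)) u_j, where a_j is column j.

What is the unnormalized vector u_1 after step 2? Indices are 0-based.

u_1 = (2, 15/17, -10/17, 10/17)

Step 1: u_0 = a_0 = (0, 4, 3, -3).
Step 2: u_1 = a_1 − (9/17)·u_0 = (2, 15/17, -10/17, 10/17).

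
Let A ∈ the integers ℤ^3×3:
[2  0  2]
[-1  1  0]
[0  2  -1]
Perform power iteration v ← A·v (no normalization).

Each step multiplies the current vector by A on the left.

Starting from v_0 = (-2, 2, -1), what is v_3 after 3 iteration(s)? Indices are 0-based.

v_3 = (2, 12, 17)

v_0 = (-2, 2, -1).
v_1 = A·v_0 = (-6, 4, 5).
v_2 = A·v_1 = (-2, 10, 3).
v_3 = A·v_2 = (2, 12, 17).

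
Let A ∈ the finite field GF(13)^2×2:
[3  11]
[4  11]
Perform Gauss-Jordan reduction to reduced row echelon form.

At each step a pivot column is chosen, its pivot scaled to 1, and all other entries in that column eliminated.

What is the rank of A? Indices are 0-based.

rank = 2

step 1: normalize row 0 (÷3) = (1, 8)
  row 1: subtract 4×row0 = (0, 5)
step 2: normalize row 1 (÷5) = (0, 1)
  row 0: subtract 8×row1 = (1, 0)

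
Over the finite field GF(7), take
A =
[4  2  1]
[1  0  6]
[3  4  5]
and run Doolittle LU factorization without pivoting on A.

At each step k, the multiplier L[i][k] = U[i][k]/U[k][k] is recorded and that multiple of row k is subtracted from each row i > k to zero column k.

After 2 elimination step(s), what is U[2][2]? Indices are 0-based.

U[2][2] = 5

[col 0] pivot 4
  R1 -= 2*R0 → (0, 3, 4)  (L[1][0] := 2)
  R2 -= 6*R0 → (0, 6, 6)  (L[2][0] := 6)
[col 1] pivot 3
  R2 -= 2*R1 → (0, 0, 5)  (L[2][1] := 2)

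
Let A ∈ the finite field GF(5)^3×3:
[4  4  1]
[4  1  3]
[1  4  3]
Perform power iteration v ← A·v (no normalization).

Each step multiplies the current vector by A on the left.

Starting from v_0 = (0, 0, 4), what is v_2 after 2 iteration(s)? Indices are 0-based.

v_2 = (1, 4, 3)

v_0 = (0, 0, 4).
v_1 = A·v_0 = (4, 2, 2).
v_2 = A·v_1 = (1, 4, 3).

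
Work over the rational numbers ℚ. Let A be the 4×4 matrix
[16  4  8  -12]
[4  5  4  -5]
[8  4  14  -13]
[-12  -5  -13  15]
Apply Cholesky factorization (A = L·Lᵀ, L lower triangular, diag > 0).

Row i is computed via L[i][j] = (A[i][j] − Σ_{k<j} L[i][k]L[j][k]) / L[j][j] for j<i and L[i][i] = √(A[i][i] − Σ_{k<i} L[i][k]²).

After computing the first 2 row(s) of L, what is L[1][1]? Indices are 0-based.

Step 1: L[0][0] = √(16) = 4.
  L[1][0] = (4) / L[0][0] = 1.
Step 2: L[1][1] = √(4) = 2.

L[1][1] = 2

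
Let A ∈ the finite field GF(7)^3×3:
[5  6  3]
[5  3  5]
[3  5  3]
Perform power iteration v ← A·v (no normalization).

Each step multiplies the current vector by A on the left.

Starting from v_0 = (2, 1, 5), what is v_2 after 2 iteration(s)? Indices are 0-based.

v_2 = (6, 0, 4)

v_0 = (2, 1, 5).
v_1 = A·v_0 = (3, 3, 5).
v_2 = A·v_1 = (6, 0, 4).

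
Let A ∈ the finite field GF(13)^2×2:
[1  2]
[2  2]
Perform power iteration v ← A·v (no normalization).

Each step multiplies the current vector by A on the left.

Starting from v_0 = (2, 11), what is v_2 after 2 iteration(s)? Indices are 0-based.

v_0 = (2, 11).
v_1 = A·v_0 = (11, 0).
v_2 = A·v_1 = (11, 9).

v_2 = (11, 9)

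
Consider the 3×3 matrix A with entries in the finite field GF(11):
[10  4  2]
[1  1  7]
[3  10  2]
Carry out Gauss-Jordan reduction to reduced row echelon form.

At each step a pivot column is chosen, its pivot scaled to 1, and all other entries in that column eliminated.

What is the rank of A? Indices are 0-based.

rank = 3

pivot(0,0)=10: scale R0 → (1, 7, 9)
  clear (1,0): R1 −= (1)R0 → (0, 5, 9)
  clear (2,0): R2 −= (3)R0 → (0, 0, 8)
pivot(1,1)=5: scale R1 → (0, 1, 4)
  clear (0,1): R0 −= (7)R1 → (1, 0, 3)
pivot(2,2)=8: scale R2 → (0, 0, 1)
  clear (0,2): R0 −= (3)R2 → (1, 0, 0)
  clear (1,2): R1 −= (4)R2 → (0, 1, 0)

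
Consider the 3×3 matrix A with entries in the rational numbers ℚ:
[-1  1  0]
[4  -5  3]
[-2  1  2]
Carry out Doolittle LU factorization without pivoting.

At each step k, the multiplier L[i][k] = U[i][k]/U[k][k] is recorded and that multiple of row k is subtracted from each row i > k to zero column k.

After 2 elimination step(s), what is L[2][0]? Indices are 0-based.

Step 1: pivot at (0,0) is -1.
  row1 ← row1 − (-4)·row0  ⇒  L[1][0]=-4, U row1=(0, -1, 3)
  row2 ← row2 − (2)·row0  ⇒  L[2][0]=2, U row2=(0, -1, 2)
Step 2: pivot at (1,1) is -1.
  row2 ← row2 − (1)·row1  ⇒  L[2][1]=1, U row2=(0, 0, -1)

L[2][0] = 2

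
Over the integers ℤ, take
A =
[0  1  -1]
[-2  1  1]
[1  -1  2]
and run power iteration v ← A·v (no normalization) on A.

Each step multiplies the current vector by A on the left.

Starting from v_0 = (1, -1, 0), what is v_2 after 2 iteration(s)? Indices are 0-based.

v_0 = (1, -1, 0).
v_1 = A·v_0 = (-1, -3, 2).
v_2 = A·v_1 = (-5, 1, 6).

v_2 = (-5, 1, 6)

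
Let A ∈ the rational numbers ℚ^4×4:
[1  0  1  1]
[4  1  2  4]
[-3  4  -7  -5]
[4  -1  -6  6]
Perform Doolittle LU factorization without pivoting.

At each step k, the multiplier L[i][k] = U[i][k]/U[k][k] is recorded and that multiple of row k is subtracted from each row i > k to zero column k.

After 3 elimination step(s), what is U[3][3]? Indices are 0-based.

k=0: U[0][0]=1
  eliminate (1,0): mult=4, new row 1: (0, 1, -2, 0); set L[1][0]=4
  eliminate (2,0): mult=-3, new row 2: (0, 4, -4, -2); set L[2][0]=-3
  eliminate (3,0): mult=4, new row 3: (0, -1, -10, 2); set L[3][0]=4
k=1: U[1][1]=1
  eliminate (2,1): mult=4, new row 2: (0, 0, 4, -2); set L[2][1]=4
  eliminate (3,1): mult=-1, new row 3: (0, 0, -12, 2); set L[3][1]=-1
k=2: U[2][2]=4
  eliminate (3,2): mult=-3, new row 3: (0, 0, 0, -4); set L[3][2]=-3

U[3][3] = -4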